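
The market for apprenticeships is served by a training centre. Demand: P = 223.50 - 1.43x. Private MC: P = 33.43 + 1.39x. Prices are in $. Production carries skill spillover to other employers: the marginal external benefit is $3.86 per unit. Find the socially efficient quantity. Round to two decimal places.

x* = 68.77

Social marginal cost = private MC − MEB = 29.57 + 1.39x.
Set SMC = demand: 29.57 + 1.39x = 223.50 - 1.43x → x* = 68.7695.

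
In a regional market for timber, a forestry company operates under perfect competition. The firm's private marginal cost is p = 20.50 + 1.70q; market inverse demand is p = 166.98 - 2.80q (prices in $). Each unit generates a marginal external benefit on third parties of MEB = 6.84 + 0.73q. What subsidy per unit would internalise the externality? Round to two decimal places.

subsidy = $36.53 per unit

Social marginal cost = private MC − MEB = 13.66 + 0.97q.
Set SMC = demand: 13.66 + 0.97q = 166.98 - 2.80q → q* = 40.6684.
The Pigouvian subsidy equals MEB at q*: 6.84 + 0.73×40.6684 = 36.5279.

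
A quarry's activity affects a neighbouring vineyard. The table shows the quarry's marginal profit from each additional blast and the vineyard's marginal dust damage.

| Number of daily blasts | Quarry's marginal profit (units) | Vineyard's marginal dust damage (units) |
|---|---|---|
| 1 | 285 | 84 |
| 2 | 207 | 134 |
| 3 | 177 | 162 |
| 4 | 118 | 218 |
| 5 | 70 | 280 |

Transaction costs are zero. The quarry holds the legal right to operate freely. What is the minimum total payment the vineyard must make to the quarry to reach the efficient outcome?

188

Left alone the quarry would choose level 5 (marginal profit stays positive).
Efficient level: k* = 3 (marginal profit ≥ marginal dust damage through 3).
The vineyard must at least cover the quarry's forgone profit from cutting 5→3: 118 + 70 = 188.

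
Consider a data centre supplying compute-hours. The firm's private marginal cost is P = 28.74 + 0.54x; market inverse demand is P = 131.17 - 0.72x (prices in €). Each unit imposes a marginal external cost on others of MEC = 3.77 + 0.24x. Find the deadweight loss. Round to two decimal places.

DWL = €180.66

Market equilibrium (private): 28.74 + 0.54x = 131.17 - 0.72x → x_m = 81.2937.
Social marginal cost = private MC + MEC = 32.51 + 0.78x.
Set SMC = demand: 32.51 + 0.78x = 131.17 - 0.72x → x* = 65.7733.
Between x* and x_m the wedge SMC − demand runs linearly from 0 to MEC(x_m), so the loss is a triangle.
DWL = ½ × 15.5204 × 23.2805 = 180.6613.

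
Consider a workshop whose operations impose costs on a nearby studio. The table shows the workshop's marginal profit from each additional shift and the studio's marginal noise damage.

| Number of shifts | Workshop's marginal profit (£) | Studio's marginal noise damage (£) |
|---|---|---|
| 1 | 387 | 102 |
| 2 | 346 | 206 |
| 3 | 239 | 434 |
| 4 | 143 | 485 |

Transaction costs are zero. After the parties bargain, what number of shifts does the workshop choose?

2

Bargaining reaches the level where marginal profit last exceeds marginal noise damage.
That holds through level 2 (346 ≥ 206) but not at 3 (239 < 434).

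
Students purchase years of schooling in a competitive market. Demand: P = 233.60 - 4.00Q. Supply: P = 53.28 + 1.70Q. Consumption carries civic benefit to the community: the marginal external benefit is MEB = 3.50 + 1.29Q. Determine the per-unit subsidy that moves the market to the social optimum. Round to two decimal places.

subsidy = 57.27 per unit

Social marginal benefit = demand + MEB = 237.10 - 2.71Q.
Set SMB = MC: 237.10 - 2.71Q = 53.28 + 1.70Q → Q* = 41.6825.
The Pigouvian subsidy equals MEB at Q*: 3.50 + 1.29×41.6825 = 57.2704.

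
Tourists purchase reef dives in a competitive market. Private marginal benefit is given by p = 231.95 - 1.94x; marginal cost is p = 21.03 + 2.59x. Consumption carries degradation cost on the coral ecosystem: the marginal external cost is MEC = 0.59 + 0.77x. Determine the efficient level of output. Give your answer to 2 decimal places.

x* = 39.68

Social marginal benefit = demand − MEC = 231.36 - 2.71x.
Set SMB = MC: 231.36 - 2.71x = 21.03 + 2.59x → x* = 39.6849.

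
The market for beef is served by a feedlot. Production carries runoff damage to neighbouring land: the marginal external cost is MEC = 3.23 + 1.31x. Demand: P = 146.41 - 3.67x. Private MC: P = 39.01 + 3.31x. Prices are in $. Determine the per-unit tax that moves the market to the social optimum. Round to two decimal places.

Social marginal cost = private MC + MEC = 42.24 + 4.62x.
Set SMC = demand: 42.24 + 4.62x = 146.41 - 3.67x → x* = 12.5657.
The Pigouvian tax equals MEC at x*: 3.23 + 1.31×12.5657 = 19.6911.

tax = $19.69 per unit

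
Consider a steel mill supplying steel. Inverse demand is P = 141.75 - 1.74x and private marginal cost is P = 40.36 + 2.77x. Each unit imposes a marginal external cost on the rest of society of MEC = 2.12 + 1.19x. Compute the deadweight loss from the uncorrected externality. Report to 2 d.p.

DWL = 73.13

Market equilibrium (private): 40.36 + 2.77x = 141.75 - 1.74x → x_m = 22.4812.
Social marginal cost = private MC + MEC = 42.48 + 3.96x.
Set SMC = demand: 42.48 + 3.96x = 141.75 - 1.74x → x* = 17.4158.
Height of the DWL triangle at x_m is SMC(x_m) − demand(x_m) = MEC(x_m) = 28.8726.
DWL = ½ × 5.0654 × 28.8726 = 73.1256.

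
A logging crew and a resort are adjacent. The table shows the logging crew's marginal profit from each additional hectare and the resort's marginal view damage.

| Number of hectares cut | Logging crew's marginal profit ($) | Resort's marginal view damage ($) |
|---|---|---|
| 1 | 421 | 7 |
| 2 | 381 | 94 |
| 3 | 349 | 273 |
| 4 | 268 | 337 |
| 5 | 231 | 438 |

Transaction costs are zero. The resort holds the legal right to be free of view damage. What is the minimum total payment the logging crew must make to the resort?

$374

Efficient level: marginal profit ≥ marginal view damage through level 3, so k* = 3.
With the resort holding the right, the logging crew must at least compensate total damage at k*: 7 + 94 + 273 = 374.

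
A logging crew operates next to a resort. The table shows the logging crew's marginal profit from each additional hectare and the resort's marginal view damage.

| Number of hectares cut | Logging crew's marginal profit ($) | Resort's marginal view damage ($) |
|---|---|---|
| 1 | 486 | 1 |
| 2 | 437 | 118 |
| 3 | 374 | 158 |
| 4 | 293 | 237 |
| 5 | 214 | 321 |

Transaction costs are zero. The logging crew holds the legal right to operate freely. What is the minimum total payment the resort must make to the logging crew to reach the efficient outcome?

Left alone the logging crew would choose level 5 (marginal profit stays positive).
Efficient level: k* = 4 (marginal profit ≥ marginal view damage through 4).
The resort must at least cover the logging crew's forgone profit from cutting 5→4: 214 = 214.

$214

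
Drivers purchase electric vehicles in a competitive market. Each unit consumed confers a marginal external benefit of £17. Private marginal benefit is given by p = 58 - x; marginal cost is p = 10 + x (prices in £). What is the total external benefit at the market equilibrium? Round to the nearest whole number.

£408

Market equilibrium (private): 10 + x = 58 - x → x_m = 24.0000.
Total external benefit = MEB × x_m = 17 × 24.0000 = 408.0000.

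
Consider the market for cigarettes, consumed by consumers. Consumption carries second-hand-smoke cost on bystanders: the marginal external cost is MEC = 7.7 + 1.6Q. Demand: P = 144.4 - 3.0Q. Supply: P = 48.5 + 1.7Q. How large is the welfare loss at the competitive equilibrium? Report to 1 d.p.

Market equilibrium (private): 48.5 + 1.7Q = 144.4 - 3.0Q → Q_m = 20.4043.
Social marginal benefit = demand − MEC = 136.7 - 4.6Q.
Set SMB = MC: 136.7 - 4.6Q = 48.5 + 1.7Q → Q* = 14.0000.
Height of the DWL triangle at Q_m is MC(Q_m) − SMB(Q_m) = MEC(Q_m) = 40.3468.
DWL = ½ × 6.4043 × 40.3468 = 129.1965.

DWL = 129.2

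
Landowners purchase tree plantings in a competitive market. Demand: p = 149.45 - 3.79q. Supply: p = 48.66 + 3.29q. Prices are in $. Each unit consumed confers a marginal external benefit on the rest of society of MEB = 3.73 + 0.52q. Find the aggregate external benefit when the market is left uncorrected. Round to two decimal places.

$105.79

Market equilibrium (private): 48.66 + 3.29q = 149.45 - 3.79q → q_m = 14.2359.
Total external benefit = ∫₀^{q_m} (3.73 + 0.52q) dq = 3.73×14.2359 + ½×0.52×14.2359² = 105.7917.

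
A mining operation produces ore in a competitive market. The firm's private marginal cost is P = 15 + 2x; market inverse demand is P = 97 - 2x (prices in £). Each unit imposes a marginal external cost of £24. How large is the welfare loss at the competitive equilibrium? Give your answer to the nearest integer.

DWL = £72

Market equilibrium (private): 15 + 2x = 97 - 2x → x_m = 20.5000.
Social marginal cost = private MC + MEC = 39 + 2x.
Set SMC = demand: 39 + 2x = 97 - 2x → x* = 14.5000.
The loss is the area between SMC and demand from x* to x_m; with linear curves that's a triangle of height MEC(x_m).
DWL = ½ × 6.0000 × 24.0000 = 72.0000.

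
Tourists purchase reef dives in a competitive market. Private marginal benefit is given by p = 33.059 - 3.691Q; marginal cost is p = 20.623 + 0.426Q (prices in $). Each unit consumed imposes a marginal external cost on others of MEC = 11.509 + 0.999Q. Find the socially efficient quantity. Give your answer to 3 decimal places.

Q* = 0.181

Social marginal benefit = demand − MEC = 21.550 - 4.690Q.
Set SMB = MC: 21.550 - 4.690Q = 20.623 + 0.426Q → Q* = 0.1812.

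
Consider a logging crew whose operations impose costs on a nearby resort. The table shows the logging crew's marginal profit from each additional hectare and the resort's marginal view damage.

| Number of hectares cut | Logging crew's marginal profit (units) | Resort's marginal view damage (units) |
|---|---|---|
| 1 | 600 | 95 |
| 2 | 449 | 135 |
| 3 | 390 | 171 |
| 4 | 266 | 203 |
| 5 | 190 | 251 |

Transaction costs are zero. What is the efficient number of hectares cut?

4

Bargaining reaches the level where marginal profit last exceeds marginal view damage.
That holds through level 4 (266 ≥ 203) but not at 5 (190 < 251).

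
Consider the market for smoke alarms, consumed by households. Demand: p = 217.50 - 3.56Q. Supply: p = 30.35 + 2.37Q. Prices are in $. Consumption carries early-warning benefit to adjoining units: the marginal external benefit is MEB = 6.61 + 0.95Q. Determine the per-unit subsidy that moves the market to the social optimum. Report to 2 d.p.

Social marginal benefit = demand + MEB = 224.11 - 2.61Q.
Set SMB = MC: 224.11 - 2.61Q = 30.35 + 2.37Q → Q* = 38.9076.
The Pigouvian subsidy equals MEB at Q*: 6.61 + 0.95×38.9076 = 43.5722.

subsidy = $43.57 per unit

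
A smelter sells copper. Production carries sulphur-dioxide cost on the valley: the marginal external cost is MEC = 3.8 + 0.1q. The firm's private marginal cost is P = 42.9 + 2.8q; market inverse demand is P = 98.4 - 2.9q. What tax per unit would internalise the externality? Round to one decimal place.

Social marginal cost = private MC + MEC = 46.7 + 2.9q.
Set SMC = demand: 46.7 + 2.9q = 98.4 - 2.9q → q* = 8.9138.
The Pigouvian tax equals MEC at q*: 3.8 + 0.1×8.9138 = 4.6914.

tax = 4.7 per unit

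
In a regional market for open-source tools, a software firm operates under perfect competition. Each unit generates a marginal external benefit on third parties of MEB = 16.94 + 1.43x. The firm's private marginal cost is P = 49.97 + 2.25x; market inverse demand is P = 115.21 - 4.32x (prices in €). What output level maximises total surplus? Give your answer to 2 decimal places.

x* = 15.99

Social marginal cost = private MC − MEB = 33.03 + 0.82x.
Set SMC = demand: 33.03 + 0.82x = 115.21 - 4.32x → x* = 15.9883.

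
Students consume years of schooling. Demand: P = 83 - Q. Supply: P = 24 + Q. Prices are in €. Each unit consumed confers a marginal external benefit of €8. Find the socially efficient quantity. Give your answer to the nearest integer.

Social marginal benefit = demand + MEB = 91 - Q.
Set SMB = MC: 91 - Q = 24 + Q → Q* = 33.5000.

Q* = 34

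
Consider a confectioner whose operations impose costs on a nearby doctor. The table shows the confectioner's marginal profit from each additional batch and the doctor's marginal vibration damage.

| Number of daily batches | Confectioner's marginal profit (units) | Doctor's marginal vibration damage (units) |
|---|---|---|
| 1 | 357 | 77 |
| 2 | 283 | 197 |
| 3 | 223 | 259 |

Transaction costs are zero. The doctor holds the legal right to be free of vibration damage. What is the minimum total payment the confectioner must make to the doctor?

274

Efficient level: marginal profit ≥ marginal vibration damage through level 2, so k* = 2.
With the doctor holding the right, the confectioner must at least compensate total damage at k*: 77 + 197 = 274.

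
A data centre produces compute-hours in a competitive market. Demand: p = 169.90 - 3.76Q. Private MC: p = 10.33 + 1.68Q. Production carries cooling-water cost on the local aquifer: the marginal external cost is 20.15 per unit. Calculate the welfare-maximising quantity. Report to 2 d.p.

Q* = 25.63

Social marginal cost = private MC + MEC = 30.48 + 1.68Q.
Set SMC = demand: 30.48 + 1.68Q = 169.90 - 3.76Q → Q* = 25.6287.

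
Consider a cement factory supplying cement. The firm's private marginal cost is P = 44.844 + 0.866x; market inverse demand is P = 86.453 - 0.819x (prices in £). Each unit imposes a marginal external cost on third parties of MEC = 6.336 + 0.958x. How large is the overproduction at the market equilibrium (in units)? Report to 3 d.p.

11.348 units

Market equilibrium (private): 44.844 + 0.866x = 86.453 - 0.819x → x_m = 24.6938.
Social marginal cost = private MC + MEC = 51.180 + 1.824x.
Set SMC = demand: 51.180 + 1.824x = 86.453 - 0.819x → x* = 13.3458.
Gap = |24.6938 − 13.3458| = 11.3480.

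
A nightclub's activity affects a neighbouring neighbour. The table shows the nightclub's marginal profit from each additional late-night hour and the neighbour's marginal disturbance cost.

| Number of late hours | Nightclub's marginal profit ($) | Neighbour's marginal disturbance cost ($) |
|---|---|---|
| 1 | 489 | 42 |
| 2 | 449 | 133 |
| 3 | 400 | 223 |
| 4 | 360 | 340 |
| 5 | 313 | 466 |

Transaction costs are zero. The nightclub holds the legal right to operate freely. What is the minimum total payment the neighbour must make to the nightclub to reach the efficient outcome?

$313

Left alone the nightclub would choose level 5 (marginal profit stays positive).
Efficient level: k* = 4 (marginal profit ≥ marginal disturbance cost through 4).
The neighbour must at least cover the nightclub's forgone profit from cutting 5→4: 313 = 313.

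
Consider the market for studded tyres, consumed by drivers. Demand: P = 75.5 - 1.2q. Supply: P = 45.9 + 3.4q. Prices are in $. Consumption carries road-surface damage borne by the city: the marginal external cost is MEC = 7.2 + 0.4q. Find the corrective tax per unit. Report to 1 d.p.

Social marginal benefit = demand − MEC = 68.3 - 1.6q.
Set SMB = MC: 68.3 - 1.6q = 45.9 + 3.4q → q* = 4.4800.
The Pigouvian tax equals MEC at q*: 7.2 + 0.4×4.4800 = 8.9920.

tax = $9.0 per unit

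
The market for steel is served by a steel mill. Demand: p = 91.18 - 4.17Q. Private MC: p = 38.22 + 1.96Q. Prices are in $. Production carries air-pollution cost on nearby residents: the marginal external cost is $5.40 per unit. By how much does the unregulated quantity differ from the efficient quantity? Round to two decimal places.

Market equilibrium (private): 38.22 + 1.96Q = 91.18 - 4.17Q → Q_m = 8.6395.
Social marginal cost = private MC + MEC = 43.62 + 1.96Q.
Set SMC = demand: 43.62 + 1.96Q = 91.18 - 4.17Q → Q* = 7.7586.
Gap = |8.6395 − 7.7586| = 0.8809.

0.88 units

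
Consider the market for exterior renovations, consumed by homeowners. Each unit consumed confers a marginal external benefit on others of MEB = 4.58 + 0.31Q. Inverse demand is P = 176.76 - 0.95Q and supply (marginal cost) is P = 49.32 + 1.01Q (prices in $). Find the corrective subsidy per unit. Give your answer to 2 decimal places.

Social marginal benefit = demand + MEB = 181.34 - 0.64Q.
Set SMB = MC: 181.34 - 0.64Q = 49.32 + 1.01Q → Q* = 80.0121.
The Pigouvian subsidy equals MEB at Q*: 4.58 + 0.31×80.0121 = 29.3838.

subsidy = $29.38 per unit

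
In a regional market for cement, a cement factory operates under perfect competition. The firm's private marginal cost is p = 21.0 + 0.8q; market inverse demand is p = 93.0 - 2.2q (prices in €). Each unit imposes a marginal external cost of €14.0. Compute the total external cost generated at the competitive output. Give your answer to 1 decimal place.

€336.0

Market equilibrium (private): 21.0 + 0.8q = 93.0 - 2.2q → q_m = 24.0000.
Total external cost = MEC × q_m = 14.0 × 24.0000 = 336.0000.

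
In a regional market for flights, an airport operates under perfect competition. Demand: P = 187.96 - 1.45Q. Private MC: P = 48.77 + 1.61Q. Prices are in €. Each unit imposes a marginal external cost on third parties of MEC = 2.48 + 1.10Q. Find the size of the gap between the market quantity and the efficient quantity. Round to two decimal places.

Market equilibrium (private): 48.77 + 1.61Q = 187.96 - 1.45Q → Q_m = 45.4869.
Social marginal cost = private MC + MEC = 51.25 + 2.71Q.
Set SMC = demand: 51.25 + 2.71Q = 187.96 - 1.45Q → Q* = 32.8630.
Gap = |45.4869 − 32.8630| = 12.6239.

12.62 units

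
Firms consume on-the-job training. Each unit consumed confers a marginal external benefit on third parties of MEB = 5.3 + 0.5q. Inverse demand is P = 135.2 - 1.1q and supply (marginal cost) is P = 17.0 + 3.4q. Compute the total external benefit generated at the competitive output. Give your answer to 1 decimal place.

Market equilibrium (private): 17.0 + 3.4q = 135.2 - 1.1q → q_m = 26.2667.
Total external benefit = ∫₀^{q_m} (5.3 + 0.5q) dq = 5.3×26.2667 + ½×0.5×26.2667² = 311.6984.

311.7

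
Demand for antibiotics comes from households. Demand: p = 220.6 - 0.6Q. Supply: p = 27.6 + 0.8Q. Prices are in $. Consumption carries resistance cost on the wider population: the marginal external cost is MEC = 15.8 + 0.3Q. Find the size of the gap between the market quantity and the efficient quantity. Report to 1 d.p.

Market equilibrium (private): 27.6 + 0.8Q = 220.6 - 0.6Q → Q_m = 137.8571.
Social marginal benefit = demand − MEC = 204.8 - 0.9Q.
Set SMB = MC: 204.8 - 0.9Q = 27.6 + 0.8Q → Q* = 104.2353.
Gap = |137.8571 − 104.2353| = 33.6218.

33.6 units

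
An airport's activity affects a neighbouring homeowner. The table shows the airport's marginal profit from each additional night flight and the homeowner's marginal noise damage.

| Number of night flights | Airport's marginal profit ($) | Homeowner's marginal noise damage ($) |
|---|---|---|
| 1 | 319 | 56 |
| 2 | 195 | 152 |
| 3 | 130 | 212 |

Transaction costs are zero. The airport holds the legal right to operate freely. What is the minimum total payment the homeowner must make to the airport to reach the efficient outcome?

$130

Left alone the airport would choose level 3 (marginal profit stays positive).
Efficient level: k* = 2 (marginal profit ≥ marginal noise damage through 2).
The homeowner must at least cover the airport's forgone profit from cutting 3→2: 130 = 130.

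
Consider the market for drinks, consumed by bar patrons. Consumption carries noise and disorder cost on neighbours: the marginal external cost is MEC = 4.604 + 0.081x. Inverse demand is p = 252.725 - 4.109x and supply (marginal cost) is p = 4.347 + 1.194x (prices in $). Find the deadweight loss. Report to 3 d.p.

DWL = $6.549

Market equilibrium (private): 4.347 + 1.194x = 252.725 - 4.109x → x_m = 46.8373.
Social marginal benefit = demand − MEC = 248.121 - 4.190x.
Set SMB = MC: 248.121 - 4.190x = 4.347 + 1.194x → x* = 45.2775.
The loss is the area between SMB and MC from x* to x_m; with linear curves that's a triangle of height MEC(x_m).
DWL = ½ × 1.5598 × 8.3978 = 6.5494.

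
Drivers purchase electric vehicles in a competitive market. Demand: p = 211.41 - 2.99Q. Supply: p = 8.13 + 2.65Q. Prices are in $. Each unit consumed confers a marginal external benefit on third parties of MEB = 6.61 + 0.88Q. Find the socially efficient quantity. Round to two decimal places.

Q* = 44.09

Social marginal benefit = demand + MEB = 218.02 - 2.11Q.
Set SMB = MC: 218.02 - 2.11Q = 8.13 + 2.65Q → Q* = 44.0945.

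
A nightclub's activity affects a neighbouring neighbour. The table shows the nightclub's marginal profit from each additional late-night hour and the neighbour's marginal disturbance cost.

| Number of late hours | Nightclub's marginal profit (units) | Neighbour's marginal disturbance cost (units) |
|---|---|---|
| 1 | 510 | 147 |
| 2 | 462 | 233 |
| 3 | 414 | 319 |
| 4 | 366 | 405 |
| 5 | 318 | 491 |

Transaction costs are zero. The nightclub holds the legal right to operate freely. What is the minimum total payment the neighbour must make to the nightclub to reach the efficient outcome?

Left alone the nightclub would choose level 5 (marginal profit stays positive).
Efficient level: k* = 3 (marginal profit ≥ marginal disturbance cost through 3).
The neighbour must at least cover the nightclub's forgone profit from cutting 5→3: 366 + 318 = 684.

684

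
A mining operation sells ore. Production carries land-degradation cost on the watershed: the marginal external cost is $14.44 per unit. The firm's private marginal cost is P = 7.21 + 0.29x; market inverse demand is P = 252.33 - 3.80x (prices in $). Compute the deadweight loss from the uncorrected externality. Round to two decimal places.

Market equilibrium (private): 7.21 + 0.29x = 252.33 - 3.80x → x_m = 59.9315.
Social marginal cost = private MC + MEC = 21.65 + 0.29x.
Set SMC = demand: 21.65 + 0.29x = 252.33 - 3.80x → x* = 56.4010.
The loss is the area between SMC and demand from x* to x_m; with linear curves that's a triangle of height MEC(x_m).
DWL = ½ × 3.5305 × 14.4400 = 25.4902.

DWL = $25.49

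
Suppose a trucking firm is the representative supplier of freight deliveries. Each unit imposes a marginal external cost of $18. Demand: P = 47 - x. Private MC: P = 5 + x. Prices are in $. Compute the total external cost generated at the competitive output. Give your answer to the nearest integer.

$378

Market equilibrium (private): 5 + x = 47 - x → x_m = 21.0000.
Total external cost = MEC × x_m = 18 × 21.0000 = 378.0000.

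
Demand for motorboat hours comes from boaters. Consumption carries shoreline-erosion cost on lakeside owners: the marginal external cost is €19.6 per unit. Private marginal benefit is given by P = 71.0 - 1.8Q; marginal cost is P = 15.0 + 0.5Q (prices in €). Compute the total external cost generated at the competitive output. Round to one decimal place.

€477.2

Market equilibrium (private): 15.0 + 0.5Q = 71.0 - 1.8Q → Q_m = 24.3478.
Total external cost = MEC × Q_m = 19.6 × 24.3478 = 477.2169.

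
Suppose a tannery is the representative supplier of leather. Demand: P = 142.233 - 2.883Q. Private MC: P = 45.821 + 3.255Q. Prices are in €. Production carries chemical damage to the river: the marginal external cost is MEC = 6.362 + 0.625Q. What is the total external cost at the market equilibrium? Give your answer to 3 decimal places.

€177.031

Market equilibrium (private): 45.821 + 3.255Q = 142.233 - 2.883Q → Q_m = 15.7074.
Total external cost = ∫₀^{Q_m} (6.362 + 0.625Q) dQ = 6.362×15.7074 + ½×0.625×15.7074² = 177.0312.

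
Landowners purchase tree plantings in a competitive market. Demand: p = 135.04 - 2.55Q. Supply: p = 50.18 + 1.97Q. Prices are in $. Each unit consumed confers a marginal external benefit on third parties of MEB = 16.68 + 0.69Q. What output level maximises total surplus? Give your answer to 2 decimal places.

Social marginal benefit = demand + MEB = 151.72 - 1.86Q.
Set SMB = MC: 151.72 - 1.86Q = 50.18 + 1.97Q → Q* = 26.5117.

Q* = 26.51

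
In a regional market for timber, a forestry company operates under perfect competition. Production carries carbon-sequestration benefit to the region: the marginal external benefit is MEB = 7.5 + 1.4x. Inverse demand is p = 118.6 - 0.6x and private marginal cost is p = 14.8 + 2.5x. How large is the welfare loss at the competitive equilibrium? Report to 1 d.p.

DWL = 869.7

Market equilibrium (private): 14.8 + 2.5x = 118.6 - 0.6x → x_m = 33.4839.
Social marginal cost = private MC − MEB = 7.3 + 1.1x.
Set SMC = demand: 7.3 + 1.1x = 118.6 - 0.6x → x* = 65.4706.
The welfare-loss triangle has base |x_m − x*| and height MEB(x_m) (the vertical gap between SMC and demand is zero at x* and MEB at x_m).
DWL = ½ × 31.9867 × 54.3774 = 869.6768.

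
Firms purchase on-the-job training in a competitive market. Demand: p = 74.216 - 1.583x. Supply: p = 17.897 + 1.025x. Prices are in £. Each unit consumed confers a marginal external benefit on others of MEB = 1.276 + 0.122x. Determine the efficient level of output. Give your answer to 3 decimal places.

Social marginal benefit = demand + MEB = 75.492 - 1.461x.
Set SMB = MC: 75.492 - 1.461x = 17.897 + 1.025x → x* = 23.1677.

x* = 23.168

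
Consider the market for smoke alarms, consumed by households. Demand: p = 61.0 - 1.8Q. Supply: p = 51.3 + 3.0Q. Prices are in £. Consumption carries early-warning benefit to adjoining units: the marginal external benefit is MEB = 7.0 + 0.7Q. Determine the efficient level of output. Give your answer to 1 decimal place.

Social marginal benefit = demand + MEB = 68.0 - 1.1Q.
Set SMB = MC: 68.0 - 1.1Q = 51.3 + 3.0Q → Q* = 4.0732.

Q* = 4.1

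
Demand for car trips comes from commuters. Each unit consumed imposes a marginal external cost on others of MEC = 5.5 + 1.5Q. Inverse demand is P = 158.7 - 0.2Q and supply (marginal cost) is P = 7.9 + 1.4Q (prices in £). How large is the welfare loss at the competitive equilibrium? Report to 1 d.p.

DWL = £3479.4

Market equilibrium (private): 7.9 + 1.4Q = 158.7 - 0.2Q → Q_m = 94.2500.
Social marginal benefit = demand − MEC = 153.2 - 1.7Q.
Set SMB = MC: 153.2 - 1.7Q = 7.9 + 1.4Q → Q* = 46.8710.
The loss is the area between SMB and MC from Q* to Q_m; with linear curves that's a triangle of height MEC(Q_m).
DWL = ½ × 47.3790 × 146.8750 = 3479.3953.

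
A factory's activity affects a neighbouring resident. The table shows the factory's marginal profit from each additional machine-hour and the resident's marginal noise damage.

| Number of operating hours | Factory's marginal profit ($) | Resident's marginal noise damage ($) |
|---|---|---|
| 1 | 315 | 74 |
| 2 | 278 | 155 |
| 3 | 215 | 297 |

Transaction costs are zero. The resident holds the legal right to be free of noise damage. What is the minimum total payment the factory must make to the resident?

$229

Efficient level: marginal profit ≥ marginal noise damage through level 2, so k* = 2.
With the resident holding the right, the factory must at least compensate total damage at k*: 74 + 155 = 229.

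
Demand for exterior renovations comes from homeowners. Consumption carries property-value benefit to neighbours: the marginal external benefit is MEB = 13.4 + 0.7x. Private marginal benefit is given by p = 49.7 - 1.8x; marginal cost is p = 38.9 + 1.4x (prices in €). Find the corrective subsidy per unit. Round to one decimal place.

Social marginal benefit = demand + MEB = 63.1 - 1.1x.
Set SMB = MC: 63.1 - 1.1x = 38.9 + 1.4x → x* = 9.6800.
The Pigouvian subsidy equals MEB at x*: 13.4 + 0.7×9.6800 = 20.1760.

subsidy = €20.2 per unit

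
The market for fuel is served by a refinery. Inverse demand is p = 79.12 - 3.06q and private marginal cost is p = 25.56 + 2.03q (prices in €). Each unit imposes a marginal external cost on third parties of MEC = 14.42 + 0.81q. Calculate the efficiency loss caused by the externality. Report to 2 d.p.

Market equilibrium (private): 25.56 + 2.03q = 79.12 - 3.06q → q_m = 10.5226.
Social marginal cost = private MC + MEC = 39.98 + 2.84q.
Set SMC = demand: 39.98 + 2.84q = 79.12 - 3.06q → q* = 6.6339.
Height of the DWL triangle at q_m is SMC(q_m) − demand(q_m) = MEC(q_m) = 22.9433.
DWL = ½ × 3.8887 × 22.9433 = 44.6098.

DWL = €44.61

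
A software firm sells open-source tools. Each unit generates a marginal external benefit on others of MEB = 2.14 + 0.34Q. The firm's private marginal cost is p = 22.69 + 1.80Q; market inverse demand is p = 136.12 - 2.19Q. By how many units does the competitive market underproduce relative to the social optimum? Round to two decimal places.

3.23 units

Market equilibrium (private): 22.69 + 1.80Q = 136.12 - 2.19Q → Q_m = 28.4286.
Social marginal cost = private MC − MEB = 20.55 + 1.46Q.
Set SMC = demand: 20.55 + 1.46Q = 136.12 - 2.19Q → Q* = 31.6630.
Gap = |28.4286 − 31.6630| = 3.2344.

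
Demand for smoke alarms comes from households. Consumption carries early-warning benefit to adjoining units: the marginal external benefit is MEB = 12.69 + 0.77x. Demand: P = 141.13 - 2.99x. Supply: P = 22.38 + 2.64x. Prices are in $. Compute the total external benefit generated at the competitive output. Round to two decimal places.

$438.94

Market equilibrium (private): 22.38 + 2.64x = 141.13 - 2.99x → x_m = 21.0924.
Total external benefit = ∫₀^{x_m} (12.69 + 0.77x) dx = 12.69×21.0924 + ½×0.77×21.0924² = 438.9450.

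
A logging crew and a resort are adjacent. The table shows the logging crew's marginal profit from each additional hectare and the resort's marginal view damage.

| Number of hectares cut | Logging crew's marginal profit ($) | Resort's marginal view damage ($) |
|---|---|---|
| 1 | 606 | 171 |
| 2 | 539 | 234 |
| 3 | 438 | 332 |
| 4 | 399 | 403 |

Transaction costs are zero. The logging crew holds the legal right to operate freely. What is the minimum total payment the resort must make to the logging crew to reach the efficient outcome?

Left alone the logging crew would choose level 4 (marginal profit stays positive).
Efficient level: k* = 3 (marginal profit ≥ marginal view damage through 3).
The resort must at least cover the logging crew's forgone profit from cutting 4→3: 399 = 399.

$399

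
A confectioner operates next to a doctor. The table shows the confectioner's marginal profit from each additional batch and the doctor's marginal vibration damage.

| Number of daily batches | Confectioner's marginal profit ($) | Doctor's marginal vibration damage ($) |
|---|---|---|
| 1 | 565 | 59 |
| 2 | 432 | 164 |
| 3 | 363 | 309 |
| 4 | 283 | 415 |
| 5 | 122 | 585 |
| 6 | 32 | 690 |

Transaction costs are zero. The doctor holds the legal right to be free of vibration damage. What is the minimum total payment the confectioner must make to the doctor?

Efficient level: marginal profit ≥ marginal vibration damage through level 3, so k* = 3.
With the doctor holding the right, the confectioner must at least compensate total damage at k*: 59 + 164 + 309 = 532.

$532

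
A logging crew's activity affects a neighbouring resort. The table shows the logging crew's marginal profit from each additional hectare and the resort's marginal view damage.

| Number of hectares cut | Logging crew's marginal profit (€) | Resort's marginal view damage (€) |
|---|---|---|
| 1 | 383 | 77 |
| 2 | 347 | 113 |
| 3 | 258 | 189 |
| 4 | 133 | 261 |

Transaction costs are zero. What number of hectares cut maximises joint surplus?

3

Bargaining reaches the level where marginal profit last exceeds marginal view damage.
That holds through level 3 (258 ≥ 189) but not at 4 (133 < 261).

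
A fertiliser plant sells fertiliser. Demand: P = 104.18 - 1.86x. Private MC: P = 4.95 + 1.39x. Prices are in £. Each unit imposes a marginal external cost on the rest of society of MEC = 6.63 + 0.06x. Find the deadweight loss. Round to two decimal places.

DWL = £10.82

Market equilibrium (private): 4.95 + 1.39x = 104.18 - 1.86x → x_m = 30.5323.
Social marginal cost = private MC + MEC = 11.58 + 1.45x.
Set SMC = demand: 11.58 + 1.45x = 104.18 - 1.86x → x* = 27.9758.
The loss is the area between SMC and demand from x* to x_m; with linear curves that's a triangle of height MEC(x_m).
DWL = ½ × 2.5565 × 8.4619 = 10.8164.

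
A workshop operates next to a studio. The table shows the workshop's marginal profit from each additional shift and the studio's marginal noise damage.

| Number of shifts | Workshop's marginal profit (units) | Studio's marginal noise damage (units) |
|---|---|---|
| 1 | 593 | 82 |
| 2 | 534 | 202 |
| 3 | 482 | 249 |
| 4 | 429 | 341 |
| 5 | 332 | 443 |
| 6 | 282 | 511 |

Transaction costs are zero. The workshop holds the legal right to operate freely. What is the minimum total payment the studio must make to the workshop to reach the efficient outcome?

614

Left alone the workshop would choose level 6 (marginal profit stays positive).
Efficient level: k* = 4 (marginal profit ≥ marginal noise damage through 4).
The studio must at least cover the workshop's forgone profit from cutting 6→4: 332 + 282 = 614.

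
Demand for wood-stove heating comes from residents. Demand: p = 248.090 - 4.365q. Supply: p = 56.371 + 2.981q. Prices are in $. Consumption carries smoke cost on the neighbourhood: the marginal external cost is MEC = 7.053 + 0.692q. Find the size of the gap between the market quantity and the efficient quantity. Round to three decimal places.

Market equilibrium (private): 56.371 + 2.981q = 248.090 - 4.365q → q_m = 26.0984.
Social marginal benefit = demand − MEC = 241.037 - 5.057q.
Set SMB = MC: 241.037 - 5.057q = 56.371 + 2.981q → q* = 22.9741.
Gap = |26.0984 − 22.9741| = 3.1243.

3.124 units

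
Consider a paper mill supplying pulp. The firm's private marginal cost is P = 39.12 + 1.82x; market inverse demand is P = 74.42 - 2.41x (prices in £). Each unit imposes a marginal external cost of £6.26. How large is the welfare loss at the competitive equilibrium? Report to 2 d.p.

Market equilibrium (private): 39.12 + 1.82x = 74.42 - 2.41x → x_m = 8.3452.
Social marginal cost = private MC + MEC = 45.38 + 1.82x.
Set SMC = demand: 45.38 + 1.82x = 74.42 - 2.41x → x* = 6.8652.
Between x* and x_m the wedge SMC − demand runs linearly from 0 to MEC(x_m), so the loss is a triangle.
DWL = ½ × 1.4800 × 6.2600 = 4.6324.

DWL = £4.63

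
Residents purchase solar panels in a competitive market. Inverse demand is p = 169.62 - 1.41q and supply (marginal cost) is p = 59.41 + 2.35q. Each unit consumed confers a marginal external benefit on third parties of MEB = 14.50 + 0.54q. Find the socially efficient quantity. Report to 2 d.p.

Social marginal benefit = demand + MEB = 184.12 - 0.87q.
Set SMB = MC: 184.12 - 0.87q = 59.41 + 2.35q → q* = 38.7298.

q* = 38.73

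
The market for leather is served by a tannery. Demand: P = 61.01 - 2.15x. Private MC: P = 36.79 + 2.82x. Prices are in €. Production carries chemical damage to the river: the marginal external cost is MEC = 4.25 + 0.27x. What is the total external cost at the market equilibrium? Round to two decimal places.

Market equilibrium (private): 36.79 + 2.82x = 61.01 - 2.15x → x_m = 4.8732.
Total external cost = ∫₀^{x_m} (4.25 + 0.27x) dx = 4.25×4.8732 + ½×0.27×4.8732² = 23.9171.

€23.92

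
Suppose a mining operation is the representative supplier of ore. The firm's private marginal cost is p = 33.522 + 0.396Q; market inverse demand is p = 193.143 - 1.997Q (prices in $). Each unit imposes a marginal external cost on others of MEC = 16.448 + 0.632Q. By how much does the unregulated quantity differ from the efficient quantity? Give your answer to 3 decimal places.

19.373 units

Market equilibrium (private): 33.522 + 0.396Q = 193.143 - 1.997Q → Q_m = 66.7033.
Social marginal cost = private MC + MEC = 49.970 + 1.028Q.
Set SMC = demand: 49.970 + 1.028Q = 193.143 - 1.997Q → Q* = 47.3299.
Gap = |66.7033 − 47.3299| = 19.3734.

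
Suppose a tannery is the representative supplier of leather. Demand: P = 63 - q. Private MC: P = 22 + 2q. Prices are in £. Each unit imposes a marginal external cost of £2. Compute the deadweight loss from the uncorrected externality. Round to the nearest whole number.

DWL = £1

Market equilibrium (private): 22 + 2q = 63 - q → q_m = 13.6667.
Social marginal cost = private MC + MEC = 24 + 2q.
Set SMC = demand: 24 + 2q = 63 - q → q* = 13.0000.
The loss is the area between SMC and demand from q* to q_m; with linear curves that's a triangle of height MEC(q_m).
DWL = ½ × 0.6667 × 2.0000 = 0.6667.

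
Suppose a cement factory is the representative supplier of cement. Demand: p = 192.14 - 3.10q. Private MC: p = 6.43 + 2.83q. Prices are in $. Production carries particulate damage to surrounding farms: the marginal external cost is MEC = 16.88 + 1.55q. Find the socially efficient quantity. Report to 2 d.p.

Social marginal cost = private MC + MEC = 23.31 + 4.38q.
Set SMC = demand: 23.31 + 4.38q = 192.14 - 3.10q → q* = 22.5709.

q* = 22.57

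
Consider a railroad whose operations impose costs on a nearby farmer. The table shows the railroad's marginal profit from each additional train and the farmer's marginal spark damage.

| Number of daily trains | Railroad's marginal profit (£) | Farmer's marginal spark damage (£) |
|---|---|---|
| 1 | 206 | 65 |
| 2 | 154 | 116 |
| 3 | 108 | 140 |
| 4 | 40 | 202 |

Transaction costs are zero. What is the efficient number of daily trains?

Bargaining reaches the level where marginal profit last exceeds marginal spark damage.
That holds through level 2 (154 ≥ 116) but not at 3 (108 < 140).

2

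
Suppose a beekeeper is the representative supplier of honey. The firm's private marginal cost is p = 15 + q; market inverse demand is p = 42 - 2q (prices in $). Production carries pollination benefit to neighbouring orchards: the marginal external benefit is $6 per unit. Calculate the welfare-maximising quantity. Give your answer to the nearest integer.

q* = 11

Social marginal cost = private MC − MEB = 9 + q.
Set SMC = demand: 9 + q = 42 - 2q → q* = 11.0000.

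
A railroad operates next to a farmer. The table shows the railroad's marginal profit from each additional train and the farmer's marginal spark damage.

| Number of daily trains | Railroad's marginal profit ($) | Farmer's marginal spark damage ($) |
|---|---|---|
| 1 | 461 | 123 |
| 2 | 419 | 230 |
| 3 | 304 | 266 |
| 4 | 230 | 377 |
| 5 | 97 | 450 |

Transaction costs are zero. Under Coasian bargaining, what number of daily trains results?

3

Bargaining reaches the level where marginal profit last exceeds marginal spark damage.
That holds through level 3 (304 ≥ 266) but not at 4 (230 < 377).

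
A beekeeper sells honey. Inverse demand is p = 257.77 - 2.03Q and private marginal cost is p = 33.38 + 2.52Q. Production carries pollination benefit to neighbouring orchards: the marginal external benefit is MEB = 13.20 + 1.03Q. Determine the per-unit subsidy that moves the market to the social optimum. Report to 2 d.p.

Social marginal cost = private MC − MEB = 20.18 + 1.49Q.
Set SMC = demand: 20.18 + 1.49Q = 257.77 - 2.03Q → Q* = 67.4972.
The Pigouvian subsidy equals MEB at Q*: 13.20 + 1.03×67.4972 = 82.7221.

subsidy = 82.72 per unit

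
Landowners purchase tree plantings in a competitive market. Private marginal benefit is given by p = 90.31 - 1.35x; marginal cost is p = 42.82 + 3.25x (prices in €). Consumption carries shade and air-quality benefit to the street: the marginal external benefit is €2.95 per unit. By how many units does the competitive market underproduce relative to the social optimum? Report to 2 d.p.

0.64 units

Market equilibrium (private): 42.82 + 3.25x = 90.31 - 1.35x → x_m = 10.3239.
Social marginal benefit = demand + MEB = 93.26 - 1.35x.
Set SMB = MC: 93.26 - 1.35x = 42.82 + 3.25x → x* = 10.9652.
Gap = |10.3239 − 10.9652| = 0.6413.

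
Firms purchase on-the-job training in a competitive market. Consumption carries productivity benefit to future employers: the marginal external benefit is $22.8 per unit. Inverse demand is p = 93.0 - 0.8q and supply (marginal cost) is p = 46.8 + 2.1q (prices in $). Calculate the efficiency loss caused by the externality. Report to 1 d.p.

DWL = $89.6

Market equilibrium (private): 46.8 + 2.1q = 93.0 - 0.8q → q_m = 15.9310.
Social marginal benefit = demand + MEB = 115.8 - 0.8q.
Set SMB = MC: 115.8 - 0.8q = 46.8 + 2.1q → q* = 23.7931.
Height of the DWL triangle at q_m is SMB(q_m) − MC(q_m) = MEB(q_m) = 22.8000.
DWL = ½ × 7.8621 × 22.8000 = 89.6279.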